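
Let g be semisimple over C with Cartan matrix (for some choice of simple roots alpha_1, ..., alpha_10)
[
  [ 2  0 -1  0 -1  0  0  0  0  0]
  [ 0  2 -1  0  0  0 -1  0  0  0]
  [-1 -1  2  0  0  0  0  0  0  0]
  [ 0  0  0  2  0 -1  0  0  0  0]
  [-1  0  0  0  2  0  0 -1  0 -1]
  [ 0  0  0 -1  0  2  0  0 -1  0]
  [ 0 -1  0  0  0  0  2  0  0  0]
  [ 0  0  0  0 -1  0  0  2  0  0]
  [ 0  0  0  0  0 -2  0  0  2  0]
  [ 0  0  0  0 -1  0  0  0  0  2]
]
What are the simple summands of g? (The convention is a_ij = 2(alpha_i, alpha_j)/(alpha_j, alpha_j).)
type C_3 + type D_7

The diagram associated to this matrix has two connected components: the simple roots {alpha_4, alpha_6, alpha_9} form a chain of 3 nodes with a double edge at one end; the terminal node there is the unique long simple root (C_3), and {alpha_1, alpha_2, alpha_3, alpha_5, alpha_7, alpha_8, alpha_10} form a chain of 5 nodes with a fork of two nodes at one end (D_7). A semisimple Lie algebra decomposes uniquely as the direct sum of simple ideals, one per connected component of its Dynkin diagram, so g ≅ C_3 ⊕ D_7 (dimension 21 + 91 = 112).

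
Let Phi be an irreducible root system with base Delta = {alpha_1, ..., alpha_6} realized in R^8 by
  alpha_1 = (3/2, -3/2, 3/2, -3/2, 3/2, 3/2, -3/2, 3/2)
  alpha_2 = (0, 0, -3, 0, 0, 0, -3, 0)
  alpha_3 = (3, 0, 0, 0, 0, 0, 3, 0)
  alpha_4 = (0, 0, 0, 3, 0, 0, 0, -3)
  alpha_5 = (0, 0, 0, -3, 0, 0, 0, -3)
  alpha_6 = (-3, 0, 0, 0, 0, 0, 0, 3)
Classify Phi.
Compute the Cartan integers a_ij = 2(alpha_i, alpha_j)/(alpha_j, alpha_j); the resulting 6x6 Cartan matrix is
[[2, 0, 0, -1, 0, 0], [0, 2, -1, 0, 0, 0], [0, -1, 2, 0, 0, -1], [-1, 0, 0, 2, 0, -1], [0, 0, 0, 0, 2, -1], [0, 0, -1, -1, -1, 2]].
All simple roots have the same length, so the diagram is simply laced. The associated Dynkin diagram is a chain of 5 nodes with one extra node attached to the third node from one end (E_6), so the type is E_6.

type E_6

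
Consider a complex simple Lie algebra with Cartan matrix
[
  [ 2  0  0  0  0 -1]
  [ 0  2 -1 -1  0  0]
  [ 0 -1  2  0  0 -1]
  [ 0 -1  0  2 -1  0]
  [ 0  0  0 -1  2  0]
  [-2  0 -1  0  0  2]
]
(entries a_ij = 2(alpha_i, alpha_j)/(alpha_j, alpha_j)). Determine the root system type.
type B_6

The matrix has rank 6 with 2's on the diagonal. Reading the off-diagonal entries as Dynkin edges (a single edge where a_ij = a_ji = -1; a double or triple edge where a_ij * a_ji = 2 or 3), the diagram is a chain of 6 nodes with a double edge at one end; the terminal node there is the unique short simple root (B_6). One simple-root ordering that puts it in standard form is (alpha_5, alpha_4, alpha_2, alpha_3, alpha_6, alpha_1). So the algebra is type B_6, i.e. so(13).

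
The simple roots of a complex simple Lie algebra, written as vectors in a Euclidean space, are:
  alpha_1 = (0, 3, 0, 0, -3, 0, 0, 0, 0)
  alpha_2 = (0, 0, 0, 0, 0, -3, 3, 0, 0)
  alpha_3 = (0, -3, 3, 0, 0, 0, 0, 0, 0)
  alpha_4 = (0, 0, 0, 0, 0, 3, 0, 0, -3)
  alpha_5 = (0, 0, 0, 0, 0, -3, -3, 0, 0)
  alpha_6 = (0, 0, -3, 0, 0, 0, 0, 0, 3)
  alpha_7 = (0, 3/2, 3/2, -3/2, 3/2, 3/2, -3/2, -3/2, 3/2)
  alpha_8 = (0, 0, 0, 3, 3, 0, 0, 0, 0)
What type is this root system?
Compute the Cartan integers a_ij = 2(alpha_i, alpha_j)/(alpha_j, alpha_j); the resulting 8x8 Cartan matrix is
[[2, 0, -1, 0, 0, 0, 0, -1], [0, 2, 0, -1, 0, 0, -1, 0], [-1, 0, 2, 0, 0, -1, 0, 0], [0, -1, 0, 2, -1, -1, 0, 0], [0, 0, 0, -1, 2, 0, 0, 0], [0, 0, -1, -1, 0, 2, 0, 0], [0, -1, 0, 0, 0, 0, 2, 0], [-1, 0, 0, 0, 0, 0, 0, 2]].
All simple roots have the same length, so the diagram is simply laced. The associated Dynkin diagram is a chain of 7 nodes with one extra node attached to the third node from one end (E_8), so the type is E_8.

type E_8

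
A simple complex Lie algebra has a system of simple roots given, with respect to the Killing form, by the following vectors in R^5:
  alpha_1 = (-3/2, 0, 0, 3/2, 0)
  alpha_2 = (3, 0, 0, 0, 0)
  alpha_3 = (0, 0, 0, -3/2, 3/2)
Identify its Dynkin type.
type C_3

Compute the Cartan integers a_ij = 2(alpha_i, alpha_j)/(alpha_j, alpha_j); the resulting 3x3 Cartan matrix is
[[2, -1, -1], [-2, 2, 0], [-1, 0, 2]].
The roots have two lengths (squared-length ratio 2:1); the short ones are alpha_{1,3}. The associated Dynkin diagram is a chain of 3 nodes with a double edge at one end; the terminal node there is the unique long simple root (C_3), so the type is C_3 (the algebra sp(6)).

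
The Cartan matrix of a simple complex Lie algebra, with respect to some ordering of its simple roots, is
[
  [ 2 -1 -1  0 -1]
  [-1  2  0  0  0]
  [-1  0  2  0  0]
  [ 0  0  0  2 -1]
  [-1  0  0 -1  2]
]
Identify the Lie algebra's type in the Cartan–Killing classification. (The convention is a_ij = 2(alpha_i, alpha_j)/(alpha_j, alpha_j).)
D_5

The matrix has rank 5 with 2's on the diagonal. Reading the off-diagonal entries as Dynkin edges (a single edge where a_ij = a_ji = -1; a double or triple edge where a_ij * a_ji = 2 or 3), the diagram is a chain of 3 nodes with a fork of two nodes at one end (D_5). One simple-root ordering that puts it in standard form is (alpha_4, alpha_5, alpha_1, alpha_2, alpha_3). So the algebra is type D_5, i.e. so(10).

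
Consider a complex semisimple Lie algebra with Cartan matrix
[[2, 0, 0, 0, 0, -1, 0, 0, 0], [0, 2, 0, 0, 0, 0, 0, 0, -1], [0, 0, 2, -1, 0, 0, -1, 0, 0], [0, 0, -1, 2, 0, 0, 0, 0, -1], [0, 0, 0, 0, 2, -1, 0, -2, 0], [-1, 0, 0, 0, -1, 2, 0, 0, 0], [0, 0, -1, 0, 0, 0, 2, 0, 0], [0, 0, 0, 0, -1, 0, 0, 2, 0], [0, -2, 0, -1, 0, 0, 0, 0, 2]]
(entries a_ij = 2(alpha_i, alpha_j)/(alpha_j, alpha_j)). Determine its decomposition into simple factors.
The diagram associated to this matrix has two connected components: the simple roots {alpha_1, alpha_5, alpha_6, alpha_8} form a chain of 4 nodes with a double edge at one end; the terminal node there is the unique short simple root (B_4), and {alpha_2, alpha_3, alpha_4, alpha_7, alpha_9} form a chain of 5 nodes with a double edge at one end; the terminal node there is the unique short simple root (B_5). A semisimple Lie algebra decomposes uniquely as the direct sum of simple ideals, one per connected component of its Dynkin diagram, so g ≅ B_4 ⊕ B_5 (dimension 36 + 55 = 91).

B_4 ⊕ B_5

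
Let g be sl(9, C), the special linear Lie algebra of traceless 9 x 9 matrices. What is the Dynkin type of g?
A_8 (sl(9))

This is sl(9), which has dimension 9^2 - 1 = 80 and rank 9 - 1 = 8 (a Cartan subalgebra is the diagonal traceless matrices). In the classification of classical Lie algebras, the special linear algebra sl(n+1) has type A_n; here n = 8, so the Dynkin diagram is a chain of 8 nodes with single edges (A_8). Hence the type is A_8.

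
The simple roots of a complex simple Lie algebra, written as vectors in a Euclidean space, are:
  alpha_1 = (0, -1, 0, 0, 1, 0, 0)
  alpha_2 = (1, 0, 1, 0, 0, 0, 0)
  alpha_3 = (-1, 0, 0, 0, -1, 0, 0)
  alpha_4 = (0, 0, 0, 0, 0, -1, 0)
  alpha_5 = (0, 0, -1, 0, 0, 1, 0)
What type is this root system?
Compute the Cartan integers a_ij = 2(alpha_i, alpha_j)/(alpha_j, alpha_j); the resulting 5x5 Cartan matrix is
[[2, 0, -1, 0, 0], [0, 2, -1, 0, -1], [-1, -1, 2, 0, 0], [0, 0, 0, 2, -1], [0, -1, 0, -2, 2]].
The roots have two lengths (squared-length ratio 2:1); the short ones are alpha_{4}. The associated Dynkin diagram is a chain of 5 nodes with a double edge at one end; the terminal node there is the unique short simple root (B_5), so the type is B_5 (the algebra so(11)).

B_5 (so(11))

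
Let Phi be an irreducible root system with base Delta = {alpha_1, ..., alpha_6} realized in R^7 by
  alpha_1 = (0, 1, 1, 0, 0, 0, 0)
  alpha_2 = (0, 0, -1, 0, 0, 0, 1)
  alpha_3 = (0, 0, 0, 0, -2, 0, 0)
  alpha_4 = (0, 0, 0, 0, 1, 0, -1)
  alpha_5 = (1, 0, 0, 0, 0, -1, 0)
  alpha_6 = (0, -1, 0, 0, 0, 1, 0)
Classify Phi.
Compute the Cartan integers a_ij = 2(alpha_i, alpha_j)/(alpha_j, alpha_j); the resulting 6x6 Cartan matrix is
[[2, -1, 0, 0, 0, -1], [-1, 2, 0, -1, 0, 0], [0, 0, 2, -2, 0, 0], [0, -1, -1, 2, 0, 0], [0, 0, 0, 0, 2, -1], [-1, 0, 0, 0, -1, 2]].
The roots have two lengths (squared-length ratio 2:1); the short ones are alpha_{1,2,4,5,6}. The associated Dynkin diagram is a chain of 6 nodes with a double edge at one end; the terminal node there is the unique long simple root (C_6), so the type is C_6 (the algebra sp(12)).

C_6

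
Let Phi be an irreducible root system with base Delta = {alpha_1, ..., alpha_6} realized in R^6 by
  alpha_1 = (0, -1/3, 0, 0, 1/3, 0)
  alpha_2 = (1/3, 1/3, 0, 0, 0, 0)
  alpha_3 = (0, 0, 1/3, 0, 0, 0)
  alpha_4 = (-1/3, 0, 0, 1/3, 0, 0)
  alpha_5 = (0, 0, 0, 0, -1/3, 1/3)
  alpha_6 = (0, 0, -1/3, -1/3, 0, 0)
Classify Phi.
B_6

Compute the Cartan integers a_ij = 2(alpha_i, alpha_j)/(alpha_j, alpha_j); the resulting 6x6 Cartan matrix is
[[2, -1, 0, 0, -1, 0], [-1, 2, 0, -1, 0, 0], [0, 0, 2, 0, 0, -1], [0, -1, 0, 2, 0, -1], [-1, 0, 0, 0, 2, 0], [0, 0, -2, -1, 0, 2]].
The roots have two lengths (squared-length ratio 2:1); the short ones are alpha_{3}. The associated Dynkin diagram is a chain of 6 nodes with a double edge at one end; the terminal node there is the unique short simple root (B_6), so the type is B_6 (the algebra so(13)).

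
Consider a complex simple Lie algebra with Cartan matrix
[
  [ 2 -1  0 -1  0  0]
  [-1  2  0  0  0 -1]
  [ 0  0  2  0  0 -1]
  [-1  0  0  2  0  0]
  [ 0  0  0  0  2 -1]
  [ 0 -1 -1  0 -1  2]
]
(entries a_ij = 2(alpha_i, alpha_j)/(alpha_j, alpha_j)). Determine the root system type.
The matrix has rank 6 with 2's on the diagonal. Reading the off-diagonal entries as Dynkin edges (a single edge where a_ij = a_ji = -1; a double or triple edge where a_ij * a_ji = 2 or 3), the diagram is a chain of 4 nodes with a fork of two nodes at one end (D_6). One simple-root ordering that puts it in standard form is (alpha_4, alpha_1, alpha_2, alpha_6, alpha_5, alpha_3). So the algebra is type D_6, i.e. so(12).

D_6 (so(12))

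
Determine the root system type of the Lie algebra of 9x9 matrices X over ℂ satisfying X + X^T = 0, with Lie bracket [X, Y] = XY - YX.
B_4 (so(9))

This is so(9) with 9 odd, which has dimension 9(9-1)/2 = 36 and rank (9-1)/2 = 4. In the classification of classical Lie algebras, the orthogonal algebra so(2n+1) in an odd number of variables has type B_n; here n = 4, so the Dynkin diagram is a chain of 4 nodes with a double edge at one end; the terminal node there is the unique short simple root (B_4). Hence the type is B_4.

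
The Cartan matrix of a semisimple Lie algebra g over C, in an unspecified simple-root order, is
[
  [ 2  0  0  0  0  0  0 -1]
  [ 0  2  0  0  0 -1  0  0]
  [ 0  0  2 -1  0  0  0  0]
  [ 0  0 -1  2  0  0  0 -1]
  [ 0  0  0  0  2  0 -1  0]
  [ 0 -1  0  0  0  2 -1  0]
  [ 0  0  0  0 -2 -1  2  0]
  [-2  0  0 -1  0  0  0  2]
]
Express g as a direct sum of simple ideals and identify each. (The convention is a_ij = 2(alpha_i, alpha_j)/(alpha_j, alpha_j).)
The diagram associated to this matrix has two connected components: the simple roots {alpha_1, alpha_3, alpha_4, alpha_8} form a chain of 4 nodes with a double edge at one end; the terminal node there is the unique short simple root (B_4), and {alpha_2, alpha_5, alpha_6, alpha_7} form a chain of 4 nodes with a double edge at one end; the terminal node there is the unique short simple root (B_4). A semisimple Lie algebra decomposes uniquely as the direct sum of simple ideals, one per connected component of its Dynkin diagram, so g ≅ B_4 ⊕ B_4 (dimension 36 + 36 = 72).

B4 ⊕ B4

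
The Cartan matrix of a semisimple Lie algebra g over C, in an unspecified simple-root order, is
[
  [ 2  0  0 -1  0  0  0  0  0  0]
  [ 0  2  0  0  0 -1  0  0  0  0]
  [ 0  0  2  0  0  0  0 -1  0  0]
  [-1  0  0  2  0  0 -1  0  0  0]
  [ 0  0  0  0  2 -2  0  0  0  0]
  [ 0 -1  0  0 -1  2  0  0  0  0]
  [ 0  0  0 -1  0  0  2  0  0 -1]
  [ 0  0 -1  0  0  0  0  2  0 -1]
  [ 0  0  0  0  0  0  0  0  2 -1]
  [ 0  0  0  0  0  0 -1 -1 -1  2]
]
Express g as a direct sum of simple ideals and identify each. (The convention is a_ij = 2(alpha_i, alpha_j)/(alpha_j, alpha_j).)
The diagram associated to this matrix has two connected components: the simple roots {alpha_2, alpha_5, alpha_6} form a chain of 3 nodes with a double edge at one end; the terminal node there is the unique long simple root (C_3), and {alpha_1, alpha_3, alpha_4, alpha_7, alpha_8, alpha_9, alpha_10} form a chain of 6 nodes with one extra node attached to the third node from one end (E_7). A semisimple Lie algebra decomposes uniquely as the direct sum of simple ideals, one per connected component of its Dynkin diagram, so g ≅ C_3 ⊕ E_7 (dimension 21 + 133 = 154).

C_3 (sp(6)) ⊕ E_7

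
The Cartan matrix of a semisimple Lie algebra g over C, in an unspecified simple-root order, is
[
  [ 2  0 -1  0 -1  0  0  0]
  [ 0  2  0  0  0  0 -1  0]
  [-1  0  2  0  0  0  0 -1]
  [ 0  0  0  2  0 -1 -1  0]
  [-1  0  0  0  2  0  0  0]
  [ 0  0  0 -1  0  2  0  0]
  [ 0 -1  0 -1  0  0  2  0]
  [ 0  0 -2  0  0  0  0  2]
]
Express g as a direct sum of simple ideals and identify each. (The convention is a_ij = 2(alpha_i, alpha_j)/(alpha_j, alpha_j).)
A4 ⊕ C4

The diagram associated to this matrix has two connected components: the simple roots {alpha_2, alpha_4, alpha_6, alpha_7} form a chain of 4 nodes with single edges (A_4), and {alpha_1, alpha_3, alpha_5, alpha_8} form a chain of 4 nodes with a double edge at one end; the terminal node there is the unique long simple root (C_4). A semisimple Lie algebra decomposes uniquely as the direct sum of simple ideals, one per connected component of its Dynkin diagram, so g ≅ A_4 ⊕ C_4 (dimension 24 + 36 = 60).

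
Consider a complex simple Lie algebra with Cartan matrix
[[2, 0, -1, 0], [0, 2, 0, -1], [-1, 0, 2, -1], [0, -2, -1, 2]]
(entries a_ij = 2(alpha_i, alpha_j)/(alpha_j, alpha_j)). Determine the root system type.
B_4

The matrix has rank 4 with 2's on the diagonal. Reading the off-diagonal entries as Dynkin edges (a single edge where a_ij = a_ji = -1; a double or triple edge where a_ij * a_ji = 2 or 3), the diagram is a chain of 4 nodes with a double edge at one end; the terminal node there is the unique short simple root (B_4). One simple-root ordering that puts it in standard form is (alpha_1, alpha_3, alpha_4, alpha_2). So the algebra is type B_4, i.e. so(9).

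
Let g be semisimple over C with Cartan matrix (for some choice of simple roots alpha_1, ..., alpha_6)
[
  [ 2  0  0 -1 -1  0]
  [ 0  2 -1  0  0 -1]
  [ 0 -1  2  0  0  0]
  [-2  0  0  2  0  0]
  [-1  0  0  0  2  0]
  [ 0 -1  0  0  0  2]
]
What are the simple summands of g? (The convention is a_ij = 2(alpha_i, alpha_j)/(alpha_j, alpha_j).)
The diagram associated to this matrix has two connected components: the simple roots {alpha_2, alpha_3, alpha_6} form a chain of 3 nodes with single edges (A_3), and {alpha_1, alpha_4, alpha_5} form a chain of 3 nodes with a double edge at one end; the terminal node there is the unique long simple root (C_3). A semisimple Lie algebra decomposes uniquely as the direct sum of simple ideals, one per connected component of its Dynkin diagram, so g ≅ A_3 ⊕ C_3 (dimension 15 + 21 = 36).

A3 + C3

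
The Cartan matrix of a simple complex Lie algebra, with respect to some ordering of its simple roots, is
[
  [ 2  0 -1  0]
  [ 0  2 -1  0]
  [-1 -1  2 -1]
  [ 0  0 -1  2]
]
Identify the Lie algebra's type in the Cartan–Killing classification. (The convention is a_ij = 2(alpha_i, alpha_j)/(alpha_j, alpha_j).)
D4

The matrix has rank 4 with 2's on the diagonal. Reading the off-diagonal entries as Dynkin edges (a single edge where a_ij = a_ji = -1; a double or triple edge where a_ij * a_ji = 2 or 3), the diagram is a chain of 2 nodes with a fork of two nodes at one end (D_4). One simple-root ordering that puts it in standard form is (alpha_4, alpha_3, alpha_1, alpha_2). So the algebra is type D_4, i.e. so(8).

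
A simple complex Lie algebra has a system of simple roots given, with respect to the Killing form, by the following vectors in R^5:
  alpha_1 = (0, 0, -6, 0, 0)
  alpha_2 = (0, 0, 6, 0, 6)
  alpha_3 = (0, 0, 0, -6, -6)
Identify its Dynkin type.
type B_3

Compute the Cartan integers a_ij = 2(alpha_i, alpha_j)/(alpha_j, alpha_j); the resulting 3x3 Cartan matrix is
[[2, -1, 0], [-2, 2, -1], [0, -1, 2]].
The roots have two lengths (squared-length ratio 2:1); the short ones are alpha_{1}. The associated Dynkin diagram is a chain of 3 nodes with a double edge at one end; the terminal node there is the unique short simple root (B_3), so the type is B_3 (the algebra so(7)).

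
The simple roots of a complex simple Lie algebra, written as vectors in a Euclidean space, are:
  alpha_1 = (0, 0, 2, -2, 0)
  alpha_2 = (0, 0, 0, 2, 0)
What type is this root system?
Compute the Cartan integers a_ij = 2(alpha_i, alpha_j)/(alpha_j, alpha_j); the resulting 2x2 Cartan matrix is
[[2, -2], [-1, 2]].
The roots have two lengths (squared-length ratio 2:1); the short ones are alpha_{2}. The associated Dynkin diagram is a chain of 2 nodes with a double edge at one end; the terminal node there is the unique short simple root (B_2), so the type is B_2 (the algebra so(5)).

B_2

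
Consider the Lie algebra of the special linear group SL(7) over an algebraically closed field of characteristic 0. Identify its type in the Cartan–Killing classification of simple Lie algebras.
A_6

This is sl(7), which has dimension 7^2 - 1 = 48 and rank 7 - 1 = 6 (a Cartan subalgebra is the diagonal traceless matrices). In the classification of classical Lie algebras, the special linear algebra sl(n+1) has type A_n; here n = 6, so the Dynkin diagram is a chain of 6 nodes with single edges (A_6). Hence the type is A_6.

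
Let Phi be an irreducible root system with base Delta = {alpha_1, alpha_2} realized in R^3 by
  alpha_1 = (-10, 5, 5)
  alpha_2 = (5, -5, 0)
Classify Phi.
G_2

Compute the Cartan integers a_ij = 2(alpha_i, alpha_j)/(alpha_j, alpha_j); the resulting 2x2 Cartan matrix is
[[2, -3], [-1, 2]].
The roots have two lengths (squared-length ratio 3:1); the short ones are alpha_{2}. The associated Dynkin diagram is two nodes joined by a triple edge (G_2), so the type is G_2.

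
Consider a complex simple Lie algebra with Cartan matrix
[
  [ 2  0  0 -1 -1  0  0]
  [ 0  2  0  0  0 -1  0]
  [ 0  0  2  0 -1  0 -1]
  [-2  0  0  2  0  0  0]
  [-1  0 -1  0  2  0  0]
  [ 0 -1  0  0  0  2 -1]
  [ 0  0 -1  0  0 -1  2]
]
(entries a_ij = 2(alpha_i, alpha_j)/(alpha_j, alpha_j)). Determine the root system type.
The matrix has rank 7 with 2's on the diagonal. Reading the off-diagonal entries as Dynkin edges (a single edge where a_ij = a_ji = -1; a double or triple edge where a_ij * a_ji = 2 or 3), the diagram is a chain of 7 nodes with a double edge at one end; the terminal node there is the unique long simple root (C_7). One simple-root ordering that puts it in standard form is (alpha_2, alpha_6, alpha_7, alpha_3, alpha_5, alpha_1, alpha_4). So the algebra is type C_7, i.e. sp(14).

C_7 (sp(14))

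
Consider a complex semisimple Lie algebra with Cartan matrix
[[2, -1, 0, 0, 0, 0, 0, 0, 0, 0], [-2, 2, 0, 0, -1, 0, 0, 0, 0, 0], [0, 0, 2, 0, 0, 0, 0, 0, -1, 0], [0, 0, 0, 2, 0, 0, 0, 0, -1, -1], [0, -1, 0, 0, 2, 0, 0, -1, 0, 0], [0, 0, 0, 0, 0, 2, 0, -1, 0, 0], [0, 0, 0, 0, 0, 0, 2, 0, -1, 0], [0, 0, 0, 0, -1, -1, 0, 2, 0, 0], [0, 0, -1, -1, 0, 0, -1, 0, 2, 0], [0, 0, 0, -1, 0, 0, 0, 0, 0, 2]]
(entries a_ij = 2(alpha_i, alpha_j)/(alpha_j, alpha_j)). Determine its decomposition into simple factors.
B_5 + D_5

The diagram associated to this matrix has two connected components: the simple roots {alpha_1, alpha_2, alpha_5, alpha_6, alpha_8} form a chain of 5 nodes with a double edge at one end; the terminal node there is the unique short simple root (B_5), and {alpha_3, alpha_4, alpha_7, alpha_9, alpha_10} form a chain of 3 nodes with a fork of two nodes at one end (D_5). A semisimple Lie algebra decomposes uniquely as the direct sum of simple ideals, one per connected component of its Dynkin diagram, so g ≅ B_5 ⊕ D_5 (dimension 55 + 45 = 100).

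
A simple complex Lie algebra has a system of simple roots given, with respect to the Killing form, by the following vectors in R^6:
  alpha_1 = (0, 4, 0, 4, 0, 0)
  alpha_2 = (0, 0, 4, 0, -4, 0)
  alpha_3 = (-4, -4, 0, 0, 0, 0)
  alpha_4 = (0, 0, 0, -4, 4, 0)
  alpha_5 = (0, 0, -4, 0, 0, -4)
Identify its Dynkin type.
A_5 (sl(6))

Compute the Cartan integers a_ij = 2(alpha_i, alpha_j)/(alpha_j, alpha_j); the resulting 5x5 Cartan matrix is
[[2, 0, -1, -1, 0], [0, 2, 0, -1, -1], [-1, 0, 2, 0, 0], [-1, -1, 0, 2, 0], [0, -1, 0, 0, 2]].
All simple roots have the same length, so the diagram is simply laced. The associated Dynkin diagram is a chain of 5 nodes with single edges (A_5), so the type is A_5 (the algebra sl(6)).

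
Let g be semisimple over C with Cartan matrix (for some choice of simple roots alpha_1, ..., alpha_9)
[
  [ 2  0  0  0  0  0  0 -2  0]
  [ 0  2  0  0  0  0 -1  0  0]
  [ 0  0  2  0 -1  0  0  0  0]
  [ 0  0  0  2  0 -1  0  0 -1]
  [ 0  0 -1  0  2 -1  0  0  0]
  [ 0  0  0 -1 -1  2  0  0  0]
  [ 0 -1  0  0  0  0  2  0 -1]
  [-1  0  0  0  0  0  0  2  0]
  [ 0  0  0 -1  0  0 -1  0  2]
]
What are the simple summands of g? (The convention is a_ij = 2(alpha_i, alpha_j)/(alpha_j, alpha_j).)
A_7 ⊕ B_2

The diagram associated to this matrix has two connected components: the simple roots {alpha_2, alpha_3, alpha_4, alpha_5, alpha_6, alpha_7, alpha_9} form a chain of 7 nodes with single edges (A_7), and {alpha_1, alpha_8} form a chain of 2 nodes with a double edge at one end; the terminal node there is the unique short simple root (B_2). A semisimple Lie algebra decomposes uniquely as the direct sum of simple ideals, one per connected component of its Dynkin diagram, so g ≅ A_7 ⊕ B_2 (dimension 63 + 10 = 73).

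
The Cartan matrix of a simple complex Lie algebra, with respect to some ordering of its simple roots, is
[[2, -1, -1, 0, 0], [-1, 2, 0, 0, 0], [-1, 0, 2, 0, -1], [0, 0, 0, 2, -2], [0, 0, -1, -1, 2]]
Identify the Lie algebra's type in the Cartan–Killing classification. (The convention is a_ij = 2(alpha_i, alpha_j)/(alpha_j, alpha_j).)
The matrix has rank 5 with 2's on the diagonal. Reading the off-diagonal entries as Dynkin edges (a single edge where a_ij = a_ji = -1; a double or triple edge where a_ij * a_ji = 2 or 3), the diagram is a chain of 5 nodes with a double edge at one end; the terminal node there is the unique long simple root (C_5). One simple-root ordering that puts it in standard form is (alpha_2, alpha_1, alpha_3, alpha_5, alpha_4). So the algebra is type C_5, i.e. sp(10).

C_5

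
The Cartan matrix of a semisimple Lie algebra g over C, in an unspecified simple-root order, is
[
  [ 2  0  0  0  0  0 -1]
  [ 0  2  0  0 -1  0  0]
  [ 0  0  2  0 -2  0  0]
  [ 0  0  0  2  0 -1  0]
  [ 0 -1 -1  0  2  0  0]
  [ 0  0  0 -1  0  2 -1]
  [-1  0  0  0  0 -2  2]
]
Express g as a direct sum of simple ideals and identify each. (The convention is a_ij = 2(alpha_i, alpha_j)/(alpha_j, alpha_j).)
The diagram associated to this matrix has two connected components: the simple roots {alpha_2, alpha_3, alpha_5} form a chain of 3 nodes with a double edge at one end; the terminal node there is the unique long simple root (C_3), and {alpha_1, alpha_4, alpha_6, alpha_7} form a chain of 4 nodes with a double edge between the middle two (F_4). A semisimple Lie algebra decomposes uniquely as the direct sum of simple ideals, one per connected component of its Dynkin diagram, so g ≅ C_3 ⊕ F_4 (dimension 21 + 52 = 73).

C3 + F4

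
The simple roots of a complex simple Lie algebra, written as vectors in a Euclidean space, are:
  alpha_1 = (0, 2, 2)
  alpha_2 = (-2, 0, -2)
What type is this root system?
Compute the Cartan integers a_ij = 2(alpha_i, alpha_j)/(alpha_j, alpha_j); the resulting 2x2 Cartan matrix is
[[2, -1], [-1, 2]].
All simple roots have the same length, so the diagram is simply laced. The associated Dynkin diagram is a chain of 2 nodes with single edges (A_2), so the type is A_2 (the algebra sl(3)).

A_2 (sl(3))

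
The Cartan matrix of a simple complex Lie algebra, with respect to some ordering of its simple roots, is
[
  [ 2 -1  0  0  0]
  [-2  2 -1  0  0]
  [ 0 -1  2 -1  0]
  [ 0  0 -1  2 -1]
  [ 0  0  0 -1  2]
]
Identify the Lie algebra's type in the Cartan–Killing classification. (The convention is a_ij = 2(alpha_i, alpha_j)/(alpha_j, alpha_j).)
The matrix has rank 5 with 2's on the diagonal. Reading the off-diagonal entries as Dynkin edges (a single edge where a_ij = a_ji = -1; a double or triple edge where a_ij * a_ji = 2 or 3), the diagram is a chain of 5 nodes with a double edge at one end; the terminal node there is the unique short simple root (B_5). One simple-root ordering that puts it in standard form is (alpha_5, alpha_4, alpha_3, alpha_2, alpha_1). So the algebra is type B_5, i.e. so(11).

B_5 (so(11))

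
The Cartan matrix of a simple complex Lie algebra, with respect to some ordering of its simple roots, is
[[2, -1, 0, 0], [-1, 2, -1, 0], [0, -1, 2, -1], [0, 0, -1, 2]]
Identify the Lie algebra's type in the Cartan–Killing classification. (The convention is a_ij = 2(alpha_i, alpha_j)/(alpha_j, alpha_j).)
A4

The matrix has rank 4 with 2's on the diagonal. Reading the off-diagonal entries as Dynkin edges (a single edge where a_ij = a_ji = -1; a double or triple edge where a_ij * a_ji = 2 or 3), the diagram is a chain of 4 nodes with single edges (A_4). One simple-root ordering that puts it in standard form is (alpha_1, alpha_2, alpha_3, alpha_4). So the algebra is type A_4, i.e. sl(5).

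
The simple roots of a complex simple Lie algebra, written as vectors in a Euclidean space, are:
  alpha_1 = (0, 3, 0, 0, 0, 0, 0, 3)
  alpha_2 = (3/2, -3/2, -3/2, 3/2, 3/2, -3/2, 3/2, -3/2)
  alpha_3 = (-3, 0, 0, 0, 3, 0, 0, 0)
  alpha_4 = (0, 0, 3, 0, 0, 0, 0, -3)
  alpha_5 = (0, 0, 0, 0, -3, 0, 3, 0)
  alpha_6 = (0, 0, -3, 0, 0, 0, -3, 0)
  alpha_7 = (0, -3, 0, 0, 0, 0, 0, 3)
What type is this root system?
Compute the Cartan integers a_ij = 2(alpha_i, alpha_j)/(alpha_j, alpha_j); the resulting 7x7 Cartan matrix is
[[2, -1, 0, -1, 0, 0, 0], [-1, 2, 0, 0, 0, 0, 0], [0, 0, 2, 0, -1, 0, 0], [-1, 0, 0, 2, 0, -1, -1], [0, 0, -1, 0, 2, -1, 0], [0, 0, 0, -1, -1, 2, 0], [0, 0, 0, -1, 0, 0, 2]].
All simple roots have the same length, so the diagram is simply laced. The associated Dynkin diagram is a chain of 6 nodes with one extra node attached to the third node from one end (E_7), so the type is E_7.

E_7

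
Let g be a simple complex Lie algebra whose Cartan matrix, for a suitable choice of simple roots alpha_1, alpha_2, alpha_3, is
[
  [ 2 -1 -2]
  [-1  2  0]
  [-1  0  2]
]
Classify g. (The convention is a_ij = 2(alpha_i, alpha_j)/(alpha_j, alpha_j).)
The matrix has rank 3 with 2's on the diagonal. Reading the off-diagonal entries as Dynkin edges (a single edge where a_ij = a_ji = -1; a double or triple edge where a_ij * a_ji = 2 or 3), the diagram is a chain of 3 nodes with a double edge at one end; the terminal node there is the unique short simple root (B_3). One simple-root ordering that puts it in standard form is (alpha_2, alpha_1, alpha_3). So the algebra is type B_3, i.e. so(7).

B_3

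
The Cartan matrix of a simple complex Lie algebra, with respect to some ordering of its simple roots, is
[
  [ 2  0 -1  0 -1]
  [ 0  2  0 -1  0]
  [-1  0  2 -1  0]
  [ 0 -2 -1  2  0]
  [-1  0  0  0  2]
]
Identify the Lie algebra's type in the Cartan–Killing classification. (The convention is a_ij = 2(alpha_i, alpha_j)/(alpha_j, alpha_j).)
The matrix has rank 5 with 2's on the diagonal. Reading the off-diagonal entries as Dynkin edges (a single edge where a_ij = a_ji = -1; a double or triple edge where a_ij * a_ji = 2 or 3), the diagram is a chain of 5 nodes with a double edge at one end; the terminal node there is the unique short simple root (B_5). One simple-root ordering that puts it in standard form is (alpha_5, alpha_1, alpha_3, alpha_4, alpha_2). So the algebra is type B_5, i.e. so(11).

type B_5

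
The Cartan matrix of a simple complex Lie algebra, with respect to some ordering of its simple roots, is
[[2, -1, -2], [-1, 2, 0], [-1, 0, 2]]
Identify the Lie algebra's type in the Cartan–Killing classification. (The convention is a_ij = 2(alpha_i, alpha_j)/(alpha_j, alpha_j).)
The matrix has rank 3 with 2's on the diagonal. Reading the off-diagonal entries as Dynkin edges (a single edge where a_ij = a_ji = -1; a double or triple edge where a_ij * a_ji = 2 or 3), the diagram is a chain of 3 nodes with a double edge at one end; the terminal node there is the unique short simple root (B_3). One simple-root ordering that puts it in standard form is (alpha_2, alpha_1, alpha_3). So the algebra is type B_3, i.e. so(7).

B_3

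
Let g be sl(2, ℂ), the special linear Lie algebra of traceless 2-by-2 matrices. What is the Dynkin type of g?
A_1 (sl(2))

This is sl(2), which has dimension 2^2 - 1 = 3 and rank 2 - 1 = 1 (a Cartan subalgebra is the diagonal traceless matrices). In the classification of classical Lie algebras, the special linear algebra sl(n+1) has type A_n; here n = 1, so the Dynkin diagram is a chain of 1 nodes with single edges (A_1). Hence the type is A_1.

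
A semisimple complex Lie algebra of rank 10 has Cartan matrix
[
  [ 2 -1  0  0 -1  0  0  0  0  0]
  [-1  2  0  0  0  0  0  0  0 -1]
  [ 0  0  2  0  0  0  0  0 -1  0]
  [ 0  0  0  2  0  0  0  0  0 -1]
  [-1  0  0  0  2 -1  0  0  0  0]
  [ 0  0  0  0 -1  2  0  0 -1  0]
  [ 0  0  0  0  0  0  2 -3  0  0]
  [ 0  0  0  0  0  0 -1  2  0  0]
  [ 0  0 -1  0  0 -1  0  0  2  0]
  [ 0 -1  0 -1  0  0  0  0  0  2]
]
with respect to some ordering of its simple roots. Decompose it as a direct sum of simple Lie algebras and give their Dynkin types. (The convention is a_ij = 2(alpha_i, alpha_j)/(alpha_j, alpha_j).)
The diagram associated to this matrix has two connected components: the simple roots {alpha_1, alpha_2, alpha_3, alpha_4, alpha_5, alpha_6, alpha_9, alpha_10} form a chain of 8 nodes with single edges (A_8), and {alpha_7, alpha_8} form two nodes joined by a triple edge (G_2). A semisimple Lie algebra decomposes uniquely as the direct sum of simple ideals, one per connected component of its Dynkin diagram, so g ≅ A_8 ⊕ G_2 (dimension 80 + 14 = 94).

A_8 + G_2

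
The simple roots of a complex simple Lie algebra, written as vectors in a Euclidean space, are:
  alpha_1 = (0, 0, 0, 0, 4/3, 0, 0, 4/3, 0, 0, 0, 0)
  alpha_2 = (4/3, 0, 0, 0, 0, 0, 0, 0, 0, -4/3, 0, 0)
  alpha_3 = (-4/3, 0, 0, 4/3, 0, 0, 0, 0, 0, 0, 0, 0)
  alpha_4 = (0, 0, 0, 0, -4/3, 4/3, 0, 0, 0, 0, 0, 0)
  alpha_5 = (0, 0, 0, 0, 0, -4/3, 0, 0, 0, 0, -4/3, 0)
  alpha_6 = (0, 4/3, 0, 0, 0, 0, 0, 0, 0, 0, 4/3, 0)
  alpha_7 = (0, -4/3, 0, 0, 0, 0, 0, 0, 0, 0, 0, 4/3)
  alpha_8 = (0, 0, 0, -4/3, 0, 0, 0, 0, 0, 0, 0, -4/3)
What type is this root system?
Compute the Cartan integers a_ij = 2(alpha_i, alpha_j)/(alpha_j, alpha_j); the resulting 8x8 Cartan matrix is
[[2, 0, 0, -1, 0, 0, 0, 0], [0, 2, -1, 0, 0, 0, 0, 0], [0, -1, 2, 0, 0, 0, 0, -1], [-1, 0, 0, 2, -1, 0, 0, 0], [0, 0, 0, -1, 2, -1, 0, 0], [0, 0, 0, 0, -1, 2, -1, 0], [0, 0, 0, 0, 0, -1, 2, -1], [0, 0, -1, 0, 0, 0, -1, 2]].
All simple roots have the same length, so the diagram is simply laced. The associated Dynkin diagram is a chain of 8 nodes with single edges (A_8), so the type is A_8 (the algebra sl(9)).

A_8 (sl(9))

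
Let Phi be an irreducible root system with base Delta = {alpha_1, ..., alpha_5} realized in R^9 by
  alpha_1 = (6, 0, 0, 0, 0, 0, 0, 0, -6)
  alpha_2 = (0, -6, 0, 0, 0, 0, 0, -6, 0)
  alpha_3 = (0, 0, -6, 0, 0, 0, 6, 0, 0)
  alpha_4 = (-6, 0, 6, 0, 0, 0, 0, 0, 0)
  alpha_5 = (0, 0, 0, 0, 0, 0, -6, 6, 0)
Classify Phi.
A_5

Compute the Cartan integers a_ij = 2(alpha_i, alpha_j)/(alpha_j, alpha_j); the resulting 5x5 Cartan matrix is
[[2, 0, 0, -1, 0], [0, 2, 0, 0, -1], [0, 0, 2, -1, -1], [-1, 0, -1, 2, 0], [0, -1, -1, 0, 2]].
All simple roots have the same length, so the diagram is simply laced. The associated Dynkin diagram is a chain of 5 nodes with single edges (A_5), so the type is A_5 (the algebra sl(6)).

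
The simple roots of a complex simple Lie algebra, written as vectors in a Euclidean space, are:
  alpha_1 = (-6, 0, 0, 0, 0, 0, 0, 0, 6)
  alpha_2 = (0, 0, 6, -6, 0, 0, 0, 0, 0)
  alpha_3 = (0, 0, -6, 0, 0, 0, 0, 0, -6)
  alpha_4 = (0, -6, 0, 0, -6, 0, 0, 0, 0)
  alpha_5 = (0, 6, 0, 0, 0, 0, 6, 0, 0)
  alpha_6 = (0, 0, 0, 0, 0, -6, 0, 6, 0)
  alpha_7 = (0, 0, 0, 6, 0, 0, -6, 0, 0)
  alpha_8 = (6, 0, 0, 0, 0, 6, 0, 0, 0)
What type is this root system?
Compute the Cartan integers a_ij = 2(alpha_i, alpha_j)/(alpha_j, alpha_j); the resulting 8x8 Cartan matrix is
[[2, 0, -1, 0, 0, 0, 0, -1], [0, 2, -1, 0, 0, 0, -1, 0], [-1, -1, 2, 0, 0, 0, 0, 0], [0, 0, 0, 2, -1, 0, 0, 0], [0, 0, 0, -1, 2, 0, -1, 0], [0, 0, 0, 0, 0, 2, 0, -1], [0, -1, 0, 0, -1, 0, 2, 0], [-1, 0, 0, 0, 0, -1, 0, 2]].
All simple roots have the same length, so the diagram is simply laced. The associated Dynkin diagram is a chain of 8 nodes with single edges (A_8), so the type is A_8 (the algebra sl(9)).

A8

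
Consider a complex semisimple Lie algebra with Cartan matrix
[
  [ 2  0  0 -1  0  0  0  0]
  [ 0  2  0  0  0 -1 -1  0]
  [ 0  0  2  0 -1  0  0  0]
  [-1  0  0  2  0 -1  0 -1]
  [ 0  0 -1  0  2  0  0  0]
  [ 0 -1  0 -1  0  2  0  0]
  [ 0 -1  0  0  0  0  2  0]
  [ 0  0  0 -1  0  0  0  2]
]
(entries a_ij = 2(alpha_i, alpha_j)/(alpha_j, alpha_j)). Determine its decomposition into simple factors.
A_2 (sl(3)) ⊕ D_6 (so(12))

The diagram associated to this matrix has two connected components: the simple roots {alpha_3, alpha_5} form a chain of 2 nodes with single edges (A_2), and {alpha_1, alpha_2, alpha_4, alpha_6, alpha_7, alpha_8} form a chain of 4 nodes with a fork of two nodes at one end (D_6). A semisimple Lie algebra decomposes uniquely as the direct sum of simple ideals, one per connected component of its Dynkin diagram, so g ≅ A_2 ⊕ D_6 (dimension 8 + 66 = 74).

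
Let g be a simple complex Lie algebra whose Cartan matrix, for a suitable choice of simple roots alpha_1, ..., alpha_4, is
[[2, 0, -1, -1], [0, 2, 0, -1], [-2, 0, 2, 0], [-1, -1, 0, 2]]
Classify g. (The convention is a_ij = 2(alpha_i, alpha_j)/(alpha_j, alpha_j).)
The matrix has rank 4 with 2's on the diagonal. Reading the off-diagonal entries as Dynkin edges (a single edge where a_ij = a_ji = -1; a double or triple edge where a_ij * a_ji = 2 or 3), the diagram is a chain of 4 nodes with a double edge at one end; the terminal node there is the unique long simple root (C_4). One simple-root ordering that puts it in standard form is (alpha_2, alpha_4, alpha_1, alpha_3). So the algebra is type C_4, i.e. sp(8).

type C_4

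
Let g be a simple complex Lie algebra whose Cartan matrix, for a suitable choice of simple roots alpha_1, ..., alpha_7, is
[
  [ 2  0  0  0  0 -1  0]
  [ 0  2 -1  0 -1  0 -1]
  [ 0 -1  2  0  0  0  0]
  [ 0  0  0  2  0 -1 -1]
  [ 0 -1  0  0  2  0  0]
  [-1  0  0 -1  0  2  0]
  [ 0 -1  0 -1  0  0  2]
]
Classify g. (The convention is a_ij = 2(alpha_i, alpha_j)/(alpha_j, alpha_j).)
D_7

The matrix has rank 7 with 2's on the diagonal. Reading the off-diagonal entries as Dynkin edges (a single edge where a_ij = a_ji = -1; a double or triple edge where a_ij * a_ji = 2 or 3), the diagram is a chain of 5 nodes with a fork of two nodes at one end (D_7). One simple-root ordering that puts it in standard form is (alpha_1, alpha_6, alpha_4, alpha_7, alpha_2, alpha_5, alpha_3). So the algebra is type D_7, i.e. so(14).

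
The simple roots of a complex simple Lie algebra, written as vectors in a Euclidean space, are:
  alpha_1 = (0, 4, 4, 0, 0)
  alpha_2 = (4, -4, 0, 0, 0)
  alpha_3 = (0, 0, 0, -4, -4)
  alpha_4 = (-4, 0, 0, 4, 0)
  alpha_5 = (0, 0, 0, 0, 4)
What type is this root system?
B_5 (so(11))

Compute the Cartan integers a_ij = 2(alpha_i, alpha_j)/(alpha_j, alpha_j); the resulting 5x5 Cartan matrix is
[[2, -1, 0, 0, 0], [-1, 2, 0, -1, 0], [0, 0, 2, -1, -2], [0, -1, -1, 2, 0], [0, 0, -1, 0, 2]].
The roots have two lengths (squared-length ratio 2:1); the short ones are alpha_{5}. The associated Dynkin diagram is a chain of 5 nodes with a double edge at one end; the terminal node there is the unique short simple root (B_5), so the type is B_5 (the algebra so(11)).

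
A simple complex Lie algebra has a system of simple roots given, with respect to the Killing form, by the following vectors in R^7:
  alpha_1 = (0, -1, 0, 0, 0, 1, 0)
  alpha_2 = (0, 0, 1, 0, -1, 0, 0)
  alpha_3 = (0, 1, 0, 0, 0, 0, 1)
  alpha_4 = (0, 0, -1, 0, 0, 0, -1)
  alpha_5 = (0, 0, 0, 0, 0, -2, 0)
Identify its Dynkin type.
Compute the Cartan integers a_ij = 2(alpha_i, alpha_j)/(alpha_j, alpha_j); the resulting 5x5 Cartan matrix is
[[2, 0, -1, 0, -1], [0, 2, 0, -1, 0], [-1, 0, 2, -1, 0], [0, -1, -1, 2, 0], [-2, 0, 0, 0, 2]].
The roots have two lengths (squared-length ratio 2:1); the short ones are alpha_{1,2,3,4}. The associated Dynkin diagram is a chain of 5 nodes with a double edge at one end; the terminal node there is the unique long simple root (C_5), so the type is C_5 (the algebra sp(10)).

type C_5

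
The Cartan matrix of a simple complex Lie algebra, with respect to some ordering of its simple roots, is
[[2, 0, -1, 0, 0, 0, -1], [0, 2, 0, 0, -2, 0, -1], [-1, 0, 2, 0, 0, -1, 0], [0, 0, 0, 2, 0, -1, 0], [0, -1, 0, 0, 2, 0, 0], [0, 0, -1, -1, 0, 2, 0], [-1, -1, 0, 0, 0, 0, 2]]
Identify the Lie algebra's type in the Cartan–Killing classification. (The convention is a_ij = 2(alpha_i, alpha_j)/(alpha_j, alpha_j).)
The matrix has rank 7 with 2's on the diagonal. Reading the off-diagonal entries as Dynkin edges (a single edge where a_ij = a_ji = -1; a double or triple edge where a_ij * a_ji = 2 or 3), the diagram is a chain of 7 nodes with a double edge at one end; the terminal node there is the unique short simple root (B_7). One simple-root ordering that puts it in standard form is (alpha_4, alpha_6, alpha_3, alpha_1, alpha_7, alpha_2, alpha_5). So the algebra is type B_7, i.e. so(15).

B_7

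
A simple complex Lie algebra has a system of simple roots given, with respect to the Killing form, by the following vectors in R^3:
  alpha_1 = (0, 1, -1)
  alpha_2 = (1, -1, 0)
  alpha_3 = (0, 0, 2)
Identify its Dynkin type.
Compute the Cartan integers a_ij = 2(alpha_i, alpha_j)/(alpha_j, alpha_j); the resulting 3x3 Cartan matrix is
[[2, -1, -1], [-1, 2, 0], [-2, 0, 2]].
The roots have two lengths (squared-length ratio 2:1); the short ones are alpha_{1,2}. The associated Dynkin diagram is a chain of 3 nodes with a double edge at one end; the terminal node there is the unique long simple root (C_3), so the type is C_3 (the algebra sp(6)).

C3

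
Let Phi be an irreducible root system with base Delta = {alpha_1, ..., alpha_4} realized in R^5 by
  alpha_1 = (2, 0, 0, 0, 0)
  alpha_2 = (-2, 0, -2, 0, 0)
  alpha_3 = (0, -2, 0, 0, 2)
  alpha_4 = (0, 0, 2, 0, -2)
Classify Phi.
B_4

Compute the Cartan integers a_ij = 2(alpha_i, alpha_j)/(alpha_j, alpha_j); the resulting 4x4 Cartan matrix is
[[2, -1, 0, 0], [-2, 2, 0, -1], [0, 0, 2, -1], [0, -1, -1, 2]].
The roots have two lengths (squared-length ratio 2:1); the short ones are alpha_{1}. The associated Dynkin diagram is a chain of 4 nodes with a double edge at one end; the terminal node there is the unique short simple root (B_4), so the type is B_4 (the algebra so(9)).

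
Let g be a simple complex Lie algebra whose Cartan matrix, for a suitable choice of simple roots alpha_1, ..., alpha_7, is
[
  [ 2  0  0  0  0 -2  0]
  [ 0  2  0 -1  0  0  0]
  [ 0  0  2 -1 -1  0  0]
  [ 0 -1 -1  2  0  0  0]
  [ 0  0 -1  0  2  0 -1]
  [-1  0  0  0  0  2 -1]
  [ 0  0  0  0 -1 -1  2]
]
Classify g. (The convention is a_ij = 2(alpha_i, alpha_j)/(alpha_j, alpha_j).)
The matrix has rank 7 with 2's on the diagonal. Reading the off-diagonal entries as Dynkin edges (a single edge where a_ij = a_ji = -1; a double or triple edge where a_ij * a_ji = 2 or 3), the diagram is a chain of 7 nodes with a double edge at one end; the terminal node there is the unique long simple root (C_7). One simple-root ordering that puts it in standard form is (alpha_2, alpha_4, alpha_3, alpha_5, alpha_7, alpha_6, alpha_1). So the algebra is type C_7, i.e. sp(14).

C_7 (sp(14))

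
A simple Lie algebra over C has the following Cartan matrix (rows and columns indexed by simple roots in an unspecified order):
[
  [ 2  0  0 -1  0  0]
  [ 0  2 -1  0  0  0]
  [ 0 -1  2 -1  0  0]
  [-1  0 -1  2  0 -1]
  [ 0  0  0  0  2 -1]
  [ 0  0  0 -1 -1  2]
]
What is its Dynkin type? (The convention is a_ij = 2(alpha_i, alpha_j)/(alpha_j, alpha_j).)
The matrix has rank 6 with 2's on the diagonal. Reading the off-diagonal entries as Dynkin edges (a single edge where a_ij = a_ji = -1; a double or triple edge where a_ij * a_ji = 2 or 3), the diagram is a chain of 5 nodes with one extra node attached to the third node from one end (E_6). One simple-root ordering that puts it in standard form is (alpha_2, alpha_1, alpha_3, alpha_4, alpha_6, alpha_5). So the algebra is type E_6.

type E_6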